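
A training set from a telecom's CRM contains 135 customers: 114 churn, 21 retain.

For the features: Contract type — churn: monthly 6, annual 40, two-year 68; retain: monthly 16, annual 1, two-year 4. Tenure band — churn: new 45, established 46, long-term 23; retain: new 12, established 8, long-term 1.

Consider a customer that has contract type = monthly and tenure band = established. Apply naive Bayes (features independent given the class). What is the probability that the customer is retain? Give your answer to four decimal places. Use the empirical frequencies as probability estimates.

0.7157

churn: (114/135) × (6/114) × (46/114) ≈ 0.0179337
retain: (21/135) × (16/21) × (8/21) ≈ 0.0451499
P(retain | x) = 0.0451499 / 0.0630836 ≈ 0.7157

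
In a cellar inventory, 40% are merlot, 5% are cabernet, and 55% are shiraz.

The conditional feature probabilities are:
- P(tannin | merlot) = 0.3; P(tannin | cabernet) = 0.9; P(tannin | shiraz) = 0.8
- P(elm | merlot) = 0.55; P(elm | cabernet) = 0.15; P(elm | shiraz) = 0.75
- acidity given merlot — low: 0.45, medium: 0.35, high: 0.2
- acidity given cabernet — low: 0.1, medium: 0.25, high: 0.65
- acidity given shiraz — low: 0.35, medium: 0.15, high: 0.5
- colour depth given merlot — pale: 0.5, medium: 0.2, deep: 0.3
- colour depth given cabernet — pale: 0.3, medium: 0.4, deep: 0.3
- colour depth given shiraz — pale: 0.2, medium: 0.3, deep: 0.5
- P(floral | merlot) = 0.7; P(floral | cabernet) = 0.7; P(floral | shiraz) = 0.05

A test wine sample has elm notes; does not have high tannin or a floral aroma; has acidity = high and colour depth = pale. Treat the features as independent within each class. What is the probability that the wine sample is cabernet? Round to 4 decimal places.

0.0035

merlot: 0.4 × (1−0.3) × 0.55 × 0.2 × 0.5 × (1−0.7) = 0.00462
cabernet: 0.05 × (1−0.9) × 0.15 × 0.65 × 0.3 × (1−0.7) = 0.000043875
shiraz: 0.55 × (1−0.8) × 0.75 × 0.5 × 0.2 × (1−0.05) = 0.0078375
P(cabernet | x) = 0.000043875 / 0.012501375 ≈ 0.0035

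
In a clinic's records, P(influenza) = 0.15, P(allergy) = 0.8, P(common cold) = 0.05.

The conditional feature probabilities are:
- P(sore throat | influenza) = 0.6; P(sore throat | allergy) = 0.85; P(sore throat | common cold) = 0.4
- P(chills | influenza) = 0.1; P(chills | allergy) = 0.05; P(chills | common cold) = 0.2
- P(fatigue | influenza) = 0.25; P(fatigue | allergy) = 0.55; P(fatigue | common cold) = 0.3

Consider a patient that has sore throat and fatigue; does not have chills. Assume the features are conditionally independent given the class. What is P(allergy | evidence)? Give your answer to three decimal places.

0.934

influenza: 0.15 × 0.6 × (1−0.1) × 0.25 = 0.02025
allergy: 0.8 × 0.85 × (1−0.05) × 0.55 = 0.3553
common cold: 0.05 × 0.4 × (1−0.2) × 0.3 = 0.0048
P(allergy | x) = 0.3553 / 0.38035 ≈ 0.934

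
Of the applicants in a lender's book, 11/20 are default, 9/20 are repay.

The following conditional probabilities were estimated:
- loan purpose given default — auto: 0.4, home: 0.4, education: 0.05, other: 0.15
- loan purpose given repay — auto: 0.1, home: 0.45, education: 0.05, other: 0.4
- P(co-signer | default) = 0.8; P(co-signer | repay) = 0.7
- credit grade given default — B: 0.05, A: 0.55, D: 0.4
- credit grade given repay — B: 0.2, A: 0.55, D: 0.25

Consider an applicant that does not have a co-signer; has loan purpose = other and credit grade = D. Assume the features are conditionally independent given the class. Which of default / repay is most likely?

default: 0.55 × 0.15 × (1−0.8) × 0.4 = 0.0066
repay: 0.45 × 0.4 × (1−0.7) × 0.25 = 0.0135
Highest score → repay.

repay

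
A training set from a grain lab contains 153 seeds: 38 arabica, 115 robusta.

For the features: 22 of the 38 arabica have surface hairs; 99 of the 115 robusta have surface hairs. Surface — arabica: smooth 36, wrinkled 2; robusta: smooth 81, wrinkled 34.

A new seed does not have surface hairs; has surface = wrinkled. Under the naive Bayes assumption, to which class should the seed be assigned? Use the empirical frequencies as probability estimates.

arabica: (38/153) × (16/38) × (2/38) ≈ 0.00550396
robusta: (115/153) × (16/115) × (34/115) ≈ 0.0309179
Highest score → robusta.

robusta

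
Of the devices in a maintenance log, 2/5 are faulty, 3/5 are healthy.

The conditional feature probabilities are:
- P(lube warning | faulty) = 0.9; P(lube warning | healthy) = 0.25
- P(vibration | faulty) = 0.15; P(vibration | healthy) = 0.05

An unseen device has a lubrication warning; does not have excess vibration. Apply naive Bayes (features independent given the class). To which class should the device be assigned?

faulty

faulty: 0.4 × 0.9 × (1−0.15) = 0.306
healthy: 0.6 × 0.25 × (1−0.05) = 0.1425
Highest score → faulty.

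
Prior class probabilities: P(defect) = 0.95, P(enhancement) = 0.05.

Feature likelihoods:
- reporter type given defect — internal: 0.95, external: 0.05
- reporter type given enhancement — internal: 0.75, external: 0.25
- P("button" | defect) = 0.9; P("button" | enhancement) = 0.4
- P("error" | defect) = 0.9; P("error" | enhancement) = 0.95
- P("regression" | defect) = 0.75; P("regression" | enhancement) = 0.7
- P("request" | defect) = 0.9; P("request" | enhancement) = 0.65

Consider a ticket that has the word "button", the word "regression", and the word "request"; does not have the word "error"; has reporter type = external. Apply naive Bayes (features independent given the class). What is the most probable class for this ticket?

defect

defect: 0.95 × 0.05 × 0.9 × (1−0.9) × 0.75 × 0.9 = 0.002885625
enhancement: 0.05 × 0.25 × 0.4 × (1−0.95) × 0.7 × 0.65 = 0.00011375
Highest score → defect.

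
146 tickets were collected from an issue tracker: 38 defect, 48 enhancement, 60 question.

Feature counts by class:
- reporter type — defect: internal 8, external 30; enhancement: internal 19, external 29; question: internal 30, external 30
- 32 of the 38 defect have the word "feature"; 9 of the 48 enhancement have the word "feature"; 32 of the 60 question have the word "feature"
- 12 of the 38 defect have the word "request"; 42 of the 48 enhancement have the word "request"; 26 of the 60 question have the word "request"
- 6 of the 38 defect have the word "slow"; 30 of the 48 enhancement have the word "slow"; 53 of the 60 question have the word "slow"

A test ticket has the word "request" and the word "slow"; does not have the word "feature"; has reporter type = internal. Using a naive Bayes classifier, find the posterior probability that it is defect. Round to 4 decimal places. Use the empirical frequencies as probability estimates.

0.0045

defect: (38/146) × (8/38) × (6/38) × (12/38) × (6/38) ≈ 0.00043139
enhancement: (48/146) × (19/48) × (39/48) × (42/48) × (30/48) ≈ 0.0578245
question: (60/146) × (30/60) × (28/60) × (26/60) × (53/60) ≈ 0.0367047
P(defect | x) = 0.00043139 / 0.09496059 ≈ 0.0045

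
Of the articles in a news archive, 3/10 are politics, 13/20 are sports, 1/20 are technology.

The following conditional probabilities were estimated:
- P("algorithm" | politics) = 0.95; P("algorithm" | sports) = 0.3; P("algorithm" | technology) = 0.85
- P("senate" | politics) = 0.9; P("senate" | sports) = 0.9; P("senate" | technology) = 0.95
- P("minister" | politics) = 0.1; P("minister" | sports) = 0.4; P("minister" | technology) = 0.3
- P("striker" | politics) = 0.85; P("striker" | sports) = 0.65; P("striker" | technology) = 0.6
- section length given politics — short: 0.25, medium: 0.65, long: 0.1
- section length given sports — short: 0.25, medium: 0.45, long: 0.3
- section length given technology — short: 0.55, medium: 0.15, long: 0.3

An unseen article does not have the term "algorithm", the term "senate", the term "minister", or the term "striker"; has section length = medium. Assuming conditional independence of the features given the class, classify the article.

politics: 0.3 × (1−0.95) × (1−0.9) × (1−0.1) × (1−0.85) × 0.65 = 0.000131625
sports: 0.65 × (1−0.3) × (1−0.9) × (1−0.4) × (1−0.65) × 0.45 = 0.00429975
technology: 0.05 × (1−0.85) × (1−0.95) × (1−0.3) × (1−0.6) × 0.15 = 0.00001575
Highest score → sports.

sports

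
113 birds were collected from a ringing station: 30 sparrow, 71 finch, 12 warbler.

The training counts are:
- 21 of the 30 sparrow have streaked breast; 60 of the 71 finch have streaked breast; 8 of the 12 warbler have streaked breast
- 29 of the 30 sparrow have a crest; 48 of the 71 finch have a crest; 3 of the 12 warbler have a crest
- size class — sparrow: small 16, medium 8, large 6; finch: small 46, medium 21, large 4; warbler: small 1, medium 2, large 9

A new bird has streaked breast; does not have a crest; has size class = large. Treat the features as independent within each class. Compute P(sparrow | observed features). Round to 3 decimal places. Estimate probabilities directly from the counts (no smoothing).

0.024

sparrow: (30/113) × (21/30) × (1/30) × (6/30) ≈ 0.00123894
finch: (71/113) × (60/71) × (23/71) × (4/71) ≈ 0.00969045
warbler: (12/113) × (8/12) × (9/12) × (9/12) ≈ 0.039823
P(sparrow | x) = 0.00123894 / 0.05075239 ≈ 0.024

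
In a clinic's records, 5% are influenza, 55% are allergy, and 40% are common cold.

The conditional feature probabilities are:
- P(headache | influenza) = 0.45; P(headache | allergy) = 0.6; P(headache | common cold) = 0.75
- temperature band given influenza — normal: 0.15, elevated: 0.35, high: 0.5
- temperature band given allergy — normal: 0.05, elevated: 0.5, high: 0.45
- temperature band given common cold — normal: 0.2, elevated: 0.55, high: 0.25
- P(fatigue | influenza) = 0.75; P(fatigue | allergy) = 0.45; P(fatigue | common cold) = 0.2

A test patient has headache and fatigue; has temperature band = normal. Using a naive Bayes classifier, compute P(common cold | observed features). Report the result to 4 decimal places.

influenza: 0.05 × 0.45 × 0.15 × 0.75 = 0.00253125
allergy: 0.55 × 0.6 × 0.05 × 0.45 = 0.007425
common cold: 0.4 × 0.75 × 0.2 × 0.2 = 0.012
P(common cold | x) = 0.012 / 0.02195625 ≈ 0.5465

0.5465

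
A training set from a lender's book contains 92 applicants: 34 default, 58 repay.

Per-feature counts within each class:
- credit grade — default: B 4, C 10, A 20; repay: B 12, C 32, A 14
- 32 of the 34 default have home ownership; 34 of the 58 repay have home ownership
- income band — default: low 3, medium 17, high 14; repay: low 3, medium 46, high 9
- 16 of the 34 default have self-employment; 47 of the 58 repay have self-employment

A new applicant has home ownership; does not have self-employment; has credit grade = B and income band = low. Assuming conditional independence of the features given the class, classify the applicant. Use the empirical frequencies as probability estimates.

default

default: (34/92) × (4/34) × (32/34) × (3/34) × (18/34) ≈ 0.00191152
repay: (58/92) × (12/58) × (34/58) × (3/58) × (11/58) ≈ 0.000750071
Highest score → default.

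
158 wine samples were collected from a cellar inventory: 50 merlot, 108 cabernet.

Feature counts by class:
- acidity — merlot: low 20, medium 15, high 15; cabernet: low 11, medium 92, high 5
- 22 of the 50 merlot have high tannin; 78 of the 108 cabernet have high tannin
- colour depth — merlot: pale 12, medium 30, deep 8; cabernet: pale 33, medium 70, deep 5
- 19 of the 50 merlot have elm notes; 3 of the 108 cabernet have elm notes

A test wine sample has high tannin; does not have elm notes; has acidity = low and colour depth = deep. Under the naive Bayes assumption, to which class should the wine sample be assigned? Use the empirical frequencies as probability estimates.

merlot

merlot: (50/158) × (20/50) × (22/50) × (8/50) × (31/50) ≈ 0.00552506
cabernet: (108/158) × (11/108) × (78/108) × (5/108) × (105/108) ≈ 0.00226318
Highest score → merlot.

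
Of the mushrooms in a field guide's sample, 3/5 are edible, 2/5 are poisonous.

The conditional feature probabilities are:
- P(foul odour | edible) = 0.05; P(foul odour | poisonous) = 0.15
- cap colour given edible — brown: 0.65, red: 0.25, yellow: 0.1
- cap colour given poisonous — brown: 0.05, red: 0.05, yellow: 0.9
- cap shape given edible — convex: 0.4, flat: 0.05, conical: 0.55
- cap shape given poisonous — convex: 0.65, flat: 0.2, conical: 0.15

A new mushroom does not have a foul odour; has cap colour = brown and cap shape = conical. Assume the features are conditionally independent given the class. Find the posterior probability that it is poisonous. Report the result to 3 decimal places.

0.012

edible: 0.6 × (1−0.05) × 0.65 × 0.55 = 0.203775
poisonous: 0.4 × (1−0.15) × 0.05 × 0.15 = 0.00255
P(poisonous | x) = 0.00255 / 0.206325 ≈ 0.012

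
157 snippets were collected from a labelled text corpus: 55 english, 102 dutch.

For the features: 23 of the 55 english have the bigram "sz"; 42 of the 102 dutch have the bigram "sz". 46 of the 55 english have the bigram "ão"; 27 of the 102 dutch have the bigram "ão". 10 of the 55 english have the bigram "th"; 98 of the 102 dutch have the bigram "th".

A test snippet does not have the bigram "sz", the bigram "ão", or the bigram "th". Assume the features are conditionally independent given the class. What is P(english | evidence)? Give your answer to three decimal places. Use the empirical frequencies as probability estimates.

english: (55/157) × (32/55) × (9/55) × (45/55) ≈ 0.0272885
dutch: (102/157) × (60/102) × (75/102) × (4/102) ≈ 0.0110198
P(english | x) = 0.0272885 / 0.0383083 ≈ 0.712

0.712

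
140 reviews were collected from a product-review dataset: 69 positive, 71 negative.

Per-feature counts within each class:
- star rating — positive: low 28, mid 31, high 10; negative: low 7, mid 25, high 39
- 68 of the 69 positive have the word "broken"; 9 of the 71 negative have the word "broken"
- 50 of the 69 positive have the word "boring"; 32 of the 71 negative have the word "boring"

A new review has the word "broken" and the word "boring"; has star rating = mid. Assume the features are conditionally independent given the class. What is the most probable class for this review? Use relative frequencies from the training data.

positive: (69/140) × (31/69) × (68/69) × (50/69) ≈ 0.15813
negative: (71/140) × (25/71) × (9/71) × (32/71) ≈ 0.0102021
Highest score → positive.

positive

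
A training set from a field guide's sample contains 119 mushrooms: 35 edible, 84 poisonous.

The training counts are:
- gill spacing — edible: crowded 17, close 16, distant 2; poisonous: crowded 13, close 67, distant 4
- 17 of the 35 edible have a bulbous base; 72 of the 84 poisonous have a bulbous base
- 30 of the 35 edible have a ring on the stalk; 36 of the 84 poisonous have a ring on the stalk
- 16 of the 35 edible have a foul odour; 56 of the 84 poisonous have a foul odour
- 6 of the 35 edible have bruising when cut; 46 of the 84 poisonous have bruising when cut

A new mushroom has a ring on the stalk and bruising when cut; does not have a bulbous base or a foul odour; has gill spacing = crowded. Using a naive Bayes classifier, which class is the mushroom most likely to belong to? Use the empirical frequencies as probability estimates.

edible

edible: (35/119) × (17/35) × (18/35) × (30/35) × (19/35) × (6/35) ≈ 0.00586042
poisonous: (84/119) × (13/84) × (12/84) × (36/84) × (28/84) × (46/84) ≈ 0.0012209
Highest score → edible.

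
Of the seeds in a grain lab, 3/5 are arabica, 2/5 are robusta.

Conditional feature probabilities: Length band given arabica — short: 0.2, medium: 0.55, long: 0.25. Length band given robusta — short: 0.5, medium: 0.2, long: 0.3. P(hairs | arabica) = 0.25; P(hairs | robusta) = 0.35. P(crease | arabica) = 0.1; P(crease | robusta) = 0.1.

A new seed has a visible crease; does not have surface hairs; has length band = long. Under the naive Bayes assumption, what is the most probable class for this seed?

arabica

arabica: 0.6 × 0.25 × (1−0.25) × 0.1 = 0.01125
robusta: 0.4 × 0.3 × (1−0.35) × 0.1 = 0.0078
Highest score → arabica.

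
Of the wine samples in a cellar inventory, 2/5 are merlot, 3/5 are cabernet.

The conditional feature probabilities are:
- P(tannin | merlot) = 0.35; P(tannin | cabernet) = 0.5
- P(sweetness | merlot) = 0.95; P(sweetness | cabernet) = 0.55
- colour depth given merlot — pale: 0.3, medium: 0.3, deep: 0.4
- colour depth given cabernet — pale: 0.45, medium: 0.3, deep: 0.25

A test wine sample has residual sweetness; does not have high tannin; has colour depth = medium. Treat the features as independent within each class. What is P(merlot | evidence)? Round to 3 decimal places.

0.600

merlot: 0.4 × (1−0.35) × 0.95 × 0.3 = 0.0741
cabernet: 0.6 × (1−0.5) × 0.55 × 0.3 = 0.0495
P(merlot | x) = 0.0741 / 0.1236 ≈ 0.600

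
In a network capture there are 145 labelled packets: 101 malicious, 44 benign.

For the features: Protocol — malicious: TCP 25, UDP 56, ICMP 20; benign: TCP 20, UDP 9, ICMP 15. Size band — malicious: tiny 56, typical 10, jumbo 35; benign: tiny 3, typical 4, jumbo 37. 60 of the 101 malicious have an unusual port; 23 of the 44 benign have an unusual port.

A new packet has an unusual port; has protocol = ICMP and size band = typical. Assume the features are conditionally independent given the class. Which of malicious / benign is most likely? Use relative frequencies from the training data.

malicious

malicious: (101/145) × (20/101) × (10/101) × (60/101) ≈ 0.00811279
benign: (44/145) × (15/44) × (4/44) × (23/44) ≈ 0.00491593
Highest score → malicious.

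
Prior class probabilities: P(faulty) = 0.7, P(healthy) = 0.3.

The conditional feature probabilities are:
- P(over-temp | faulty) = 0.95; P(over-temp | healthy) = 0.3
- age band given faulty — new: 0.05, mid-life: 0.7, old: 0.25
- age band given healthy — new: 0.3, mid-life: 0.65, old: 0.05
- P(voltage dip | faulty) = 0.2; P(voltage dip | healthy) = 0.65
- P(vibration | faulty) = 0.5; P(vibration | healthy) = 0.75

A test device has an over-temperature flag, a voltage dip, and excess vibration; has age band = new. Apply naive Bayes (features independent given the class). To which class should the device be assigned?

healthy

faulty: 0.7 × 0.95 × 0.05 × 0.2 × 0.5 = 0.003325
healthy: 0.3 × 0.3 × 0.3 × 0.65 × 0.75 = 0.0131625
Highest score → healthy.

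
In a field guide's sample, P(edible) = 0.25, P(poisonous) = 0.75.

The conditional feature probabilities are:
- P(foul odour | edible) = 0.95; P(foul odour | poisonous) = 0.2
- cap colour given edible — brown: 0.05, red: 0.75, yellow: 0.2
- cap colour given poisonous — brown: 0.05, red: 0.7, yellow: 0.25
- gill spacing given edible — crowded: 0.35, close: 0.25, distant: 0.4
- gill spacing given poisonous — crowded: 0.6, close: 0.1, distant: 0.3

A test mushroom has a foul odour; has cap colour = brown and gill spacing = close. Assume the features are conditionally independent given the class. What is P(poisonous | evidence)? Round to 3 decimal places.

0.202

edible: 0.25 × 0.95 × 0.05 × 0.25 = 0.00296875
poisonous: 0.75 × 0.2 × 0.05 × 0.1 = 0.00075
P(poisonous | x) = 0.00075 / 0.00371875 ≈ 0.202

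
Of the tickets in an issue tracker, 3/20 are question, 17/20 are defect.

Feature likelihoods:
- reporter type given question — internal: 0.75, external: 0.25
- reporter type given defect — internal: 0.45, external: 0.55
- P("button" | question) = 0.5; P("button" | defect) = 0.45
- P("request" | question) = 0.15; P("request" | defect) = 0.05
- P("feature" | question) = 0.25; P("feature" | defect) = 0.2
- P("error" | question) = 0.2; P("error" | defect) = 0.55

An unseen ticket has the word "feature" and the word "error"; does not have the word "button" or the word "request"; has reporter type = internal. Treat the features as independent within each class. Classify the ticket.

question: 0.15 × 0.75 × (1−0.5) × (1−0.15) × 0.25 × 0.2 = 0.002390625
defect: 0.85 × 0.45 × (1−0.45) × (1−0.05) × 0.2 × 0.55 = 0.0219841875
Highest score → defect.

defect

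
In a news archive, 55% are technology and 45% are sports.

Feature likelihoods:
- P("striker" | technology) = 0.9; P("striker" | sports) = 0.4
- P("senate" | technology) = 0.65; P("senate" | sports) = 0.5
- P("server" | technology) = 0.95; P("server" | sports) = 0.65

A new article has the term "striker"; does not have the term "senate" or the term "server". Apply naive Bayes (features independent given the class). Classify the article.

sports

technology: 0.55 × 0.9 × (1−0.65) × (1−0.95) = 0.0086625
sports: 0.45 × 0.4 × (1−0.5) × (1−0.65) = 0.0315
Highest score → sports.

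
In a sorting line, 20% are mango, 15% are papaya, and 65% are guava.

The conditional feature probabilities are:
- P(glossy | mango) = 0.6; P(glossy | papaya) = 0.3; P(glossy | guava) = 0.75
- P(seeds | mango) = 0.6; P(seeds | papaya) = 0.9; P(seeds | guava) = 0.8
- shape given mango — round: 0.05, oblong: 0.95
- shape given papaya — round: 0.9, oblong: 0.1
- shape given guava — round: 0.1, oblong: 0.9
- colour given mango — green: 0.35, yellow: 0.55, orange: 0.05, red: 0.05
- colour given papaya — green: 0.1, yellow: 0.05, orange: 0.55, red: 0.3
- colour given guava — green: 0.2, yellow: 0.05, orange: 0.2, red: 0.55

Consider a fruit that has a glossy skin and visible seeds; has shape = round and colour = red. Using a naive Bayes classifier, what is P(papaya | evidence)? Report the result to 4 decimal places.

mango: 0.2 × 0.6 × 0.6 × 0.05 × 0.05 = 0.00018
papaya: 0.15 × 0.3 × 0.9 × 0.9 × 0.3 = 0.010935
guava: 0.65 × 0.75 × 0.8 × 0.1 × 0.55 = 0.02145
P(papaya | x) = 0.010935 / 0.032565 ≈ 0.3358

0.3358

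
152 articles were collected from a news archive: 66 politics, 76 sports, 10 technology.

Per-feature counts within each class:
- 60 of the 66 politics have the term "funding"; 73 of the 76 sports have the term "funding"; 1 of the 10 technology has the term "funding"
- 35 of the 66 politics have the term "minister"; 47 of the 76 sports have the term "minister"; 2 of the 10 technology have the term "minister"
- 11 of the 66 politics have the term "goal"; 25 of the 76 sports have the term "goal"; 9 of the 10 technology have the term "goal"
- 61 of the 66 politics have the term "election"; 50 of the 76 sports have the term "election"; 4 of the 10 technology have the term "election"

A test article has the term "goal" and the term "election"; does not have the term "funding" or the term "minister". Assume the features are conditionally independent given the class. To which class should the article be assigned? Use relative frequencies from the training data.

technology

politics: (66/152) × (6/66) × (31/66) × (11/66) × (61/66) ≈ 0.00285601
sports: (76/152) × (3/76) × (29/76) × (25/76) × (50/76) ≈ 0.00162984
technology: (10/152) × (9/10) × (8/10) × (9/10) × (4/10) ≈ 0.0170526
Highest score → technology.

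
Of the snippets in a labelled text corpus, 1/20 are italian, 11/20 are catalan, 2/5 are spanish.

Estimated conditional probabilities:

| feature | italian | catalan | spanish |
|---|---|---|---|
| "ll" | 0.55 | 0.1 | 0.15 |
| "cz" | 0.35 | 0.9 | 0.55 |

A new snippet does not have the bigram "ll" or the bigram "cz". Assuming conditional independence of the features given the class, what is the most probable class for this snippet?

spanish

italian: 0.05 × (1−0.55) × (1−0.35) = 0.014625
catalan: 0.55 × (1−0.1) × (1−0.9) = 0.0495
spanish: 0.4 × (1−0.15) × (1−0.55) = 0.153
Highest score → spanish.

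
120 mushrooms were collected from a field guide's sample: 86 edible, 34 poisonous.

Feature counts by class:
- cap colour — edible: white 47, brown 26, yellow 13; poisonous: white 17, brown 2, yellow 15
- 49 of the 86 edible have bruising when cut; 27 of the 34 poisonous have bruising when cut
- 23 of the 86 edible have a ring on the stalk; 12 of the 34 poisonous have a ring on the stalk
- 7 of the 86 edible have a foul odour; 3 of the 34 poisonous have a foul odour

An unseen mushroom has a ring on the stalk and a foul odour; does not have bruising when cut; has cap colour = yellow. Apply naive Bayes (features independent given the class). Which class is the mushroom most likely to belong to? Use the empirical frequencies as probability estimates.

edible: (86/120) × (13/86) × (37/86) × (23/86) × (7/86) ≈ 0.0010146
poisonous: (34/120) × (15/34) × (7/34) × (12/34) × (3/34) ≈ 0.000801445
Highest score → edible.

edible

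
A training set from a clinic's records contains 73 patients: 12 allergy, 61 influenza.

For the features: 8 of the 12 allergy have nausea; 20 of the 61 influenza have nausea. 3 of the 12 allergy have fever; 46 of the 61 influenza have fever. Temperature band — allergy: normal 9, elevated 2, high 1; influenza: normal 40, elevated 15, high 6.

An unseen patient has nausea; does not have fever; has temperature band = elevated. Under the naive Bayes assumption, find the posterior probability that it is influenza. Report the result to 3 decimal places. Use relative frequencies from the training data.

0.547

allergy: (12/73) × (8/12) × (9/12) × (2/12) ≈ 0.0136986
influenza: (61/73) × (20/61) × (15/61) × (15/61) ≈ 0.0165665
P(influenza | x) = 0.0165665 / 0.0302651 ≈ 0.547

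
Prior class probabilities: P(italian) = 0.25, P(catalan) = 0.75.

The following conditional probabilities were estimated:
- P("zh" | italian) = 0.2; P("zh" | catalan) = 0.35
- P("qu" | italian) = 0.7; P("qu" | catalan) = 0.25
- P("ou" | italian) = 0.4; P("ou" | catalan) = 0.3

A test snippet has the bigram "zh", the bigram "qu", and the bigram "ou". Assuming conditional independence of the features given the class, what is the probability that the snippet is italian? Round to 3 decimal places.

italian: 0.25 × 0.2 × 0.7 × 0.4 = 0.014
catalan: 0.75 × 0.35 × 0.25 × 0.3 = 0.0196875
P(italian | x) = 0.014 / 0.0336875 ≈ 0.416

0.416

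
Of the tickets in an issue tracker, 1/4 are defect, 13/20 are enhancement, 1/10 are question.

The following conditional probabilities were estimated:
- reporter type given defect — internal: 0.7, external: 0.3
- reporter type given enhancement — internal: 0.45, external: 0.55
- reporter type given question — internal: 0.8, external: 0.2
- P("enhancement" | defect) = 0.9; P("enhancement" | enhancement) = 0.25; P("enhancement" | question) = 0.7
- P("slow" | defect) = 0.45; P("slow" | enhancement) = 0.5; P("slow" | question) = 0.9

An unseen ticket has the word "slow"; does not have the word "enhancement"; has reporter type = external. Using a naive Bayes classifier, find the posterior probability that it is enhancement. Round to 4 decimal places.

defect: 0.25 × 0.3 × (1−0.9) × 0.45 = 0.003375
enhancement: 0.65 × 0.55 × (1−0.25) × 0.5 = 0.1340625
question: 0.1 × 0.2 × (1−0.7) × 0.9 = 0.0054
P(enhancement | x) = 0.1340625 / 0.1428375 ≈ 0.9386

0.9386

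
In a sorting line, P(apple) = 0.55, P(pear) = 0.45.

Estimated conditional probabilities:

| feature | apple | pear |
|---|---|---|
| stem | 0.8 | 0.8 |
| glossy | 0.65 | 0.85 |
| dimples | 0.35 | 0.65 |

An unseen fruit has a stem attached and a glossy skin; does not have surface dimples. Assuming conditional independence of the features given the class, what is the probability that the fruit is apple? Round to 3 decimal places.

0.634

apple: 0.55 × 0.8 × 0.65 × (1−0.35) = 0.1859
pear: 0.45 × 0.8 × 0.85 × (1−0.65) = 0.1071
P(apple | x) = 0.1859 / 0.293 ≈ 0.634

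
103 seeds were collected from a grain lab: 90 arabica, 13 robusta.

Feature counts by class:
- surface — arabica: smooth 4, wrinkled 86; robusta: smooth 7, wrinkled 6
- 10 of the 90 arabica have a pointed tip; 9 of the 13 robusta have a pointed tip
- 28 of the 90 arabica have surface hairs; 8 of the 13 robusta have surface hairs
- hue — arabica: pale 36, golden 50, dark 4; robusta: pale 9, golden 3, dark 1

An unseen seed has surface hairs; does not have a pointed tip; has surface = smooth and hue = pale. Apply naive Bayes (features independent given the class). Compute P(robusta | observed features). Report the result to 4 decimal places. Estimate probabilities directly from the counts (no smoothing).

arabica: (90/103) × (4/90) × (80/90) × (28/90) × (36/90) ≈ 0.00429582
robusta: (13/103) × (7/13) × (4/13) × (8/13) × (9/13) ≈ 0.00890888
P(robusta | x) = 0.00890888 / 0.0132047 ≈ 0.6747

0.6747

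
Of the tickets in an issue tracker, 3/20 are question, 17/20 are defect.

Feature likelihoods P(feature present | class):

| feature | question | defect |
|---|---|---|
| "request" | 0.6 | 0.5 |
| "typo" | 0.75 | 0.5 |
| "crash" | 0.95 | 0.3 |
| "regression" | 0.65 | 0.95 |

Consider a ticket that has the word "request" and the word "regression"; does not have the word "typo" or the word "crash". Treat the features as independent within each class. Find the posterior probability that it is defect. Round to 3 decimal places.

0.995

question: 0.15 × 0.6 × (1−0.75) × (1−0.95) × 0.65 = 0.00073125
defect: 0.85 × 0.5 × (1−0.5) × (1−0.3) × 0.95 = 0.1413125
P(defect | x) = 0.1413125 / 0.14204375 ≈ 0.995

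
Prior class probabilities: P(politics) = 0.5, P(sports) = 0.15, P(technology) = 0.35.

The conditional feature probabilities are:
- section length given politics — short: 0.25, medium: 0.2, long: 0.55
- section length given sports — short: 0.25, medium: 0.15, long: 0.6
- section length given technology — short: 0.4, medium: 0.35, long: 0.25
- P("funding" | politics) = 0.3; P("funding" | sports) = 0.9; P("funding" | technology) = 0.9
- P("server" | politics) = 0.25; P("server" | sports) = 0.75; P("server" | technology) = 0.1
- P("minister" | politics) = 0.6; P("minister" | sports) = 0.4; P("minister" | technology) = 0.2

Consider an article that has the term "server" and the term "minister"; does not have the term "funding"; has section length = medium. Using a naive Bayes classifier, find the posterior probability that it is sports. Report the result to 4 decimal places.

politics: 0.5 × 0.2 × (1−0.3) × 0.25 × 0.6 = 0.0105
sports: 0.15 × 0.15 × (1−0.9) × 0.75 × 0.4 = 0.000675
technology: 0.35 × 0.35 × (1−0.9) × 0.1 × 0.2 = 0.000245
P(sports | x) = 0.000675 / 0.01142 ≈ 0.0591

0.0591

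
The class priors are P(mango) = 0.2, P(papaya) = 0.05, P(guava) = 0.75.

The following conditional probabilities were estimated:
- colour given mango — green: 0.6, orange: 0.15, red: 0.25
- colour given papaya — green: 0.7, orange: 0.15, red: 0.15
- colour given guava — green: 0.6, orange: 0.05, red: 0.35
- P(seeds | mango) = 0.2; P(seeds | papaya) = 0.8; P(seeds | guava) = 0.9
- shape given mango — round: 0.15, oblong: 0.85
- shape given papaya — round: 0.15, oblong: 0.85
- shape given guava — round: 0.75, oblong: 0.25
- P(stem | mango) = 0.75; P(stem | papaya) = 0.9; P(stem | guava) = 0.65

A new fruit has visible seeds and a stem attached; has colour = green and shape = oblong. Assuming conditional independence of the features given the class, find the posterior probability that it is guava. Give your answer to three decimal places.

0.642

mango: 0.2 × 0.6 × 0.2 × 0.85 × 0.75 = 0.0153
papaya: 0.05 × 0.7 × 0.8 × 0.85 × 0.9 = 0.02142
guava: 0.75 × 0.6 × 0.9 × 0.25 × 0.65 = 0.0658125
P(guava | x) = 0.0658125 / 0.1025325 ≈ 0.642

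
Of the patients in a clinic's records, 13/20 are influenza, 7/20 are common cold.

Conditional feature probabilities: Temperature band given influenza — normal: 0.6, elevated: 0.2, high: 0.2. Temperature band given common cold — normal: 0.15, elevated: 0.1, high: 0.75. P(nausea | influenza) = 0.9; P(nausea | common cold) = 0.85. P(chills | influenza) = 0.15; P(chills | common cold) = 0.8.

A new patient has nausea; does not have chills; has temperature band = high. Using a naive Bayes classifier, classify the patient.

influenza

influenza: 0.65 × 0.2 × 0.9 × (1−0.15) = 0.09945
common cold: 0.35 × 0.75 × 0.85 × (1−0.8) = 0.044625
Highest score → influenza.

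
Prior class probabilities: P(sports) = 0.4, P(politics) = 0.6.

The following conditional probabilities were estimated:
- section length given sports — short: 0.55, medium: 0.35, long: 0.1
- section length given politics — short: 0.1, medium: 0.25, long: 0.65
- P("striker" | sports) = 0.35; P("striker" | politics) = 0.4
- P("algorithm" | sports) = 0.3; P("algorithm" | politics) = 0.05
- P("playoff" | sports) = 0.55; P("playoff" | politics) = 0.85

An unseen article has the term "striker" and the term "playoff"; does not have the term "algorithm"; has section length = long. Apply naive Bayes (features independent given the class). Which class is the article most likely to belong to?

sports: 0.4 × 0.1 × 0.35 × (1−0.3) × 0.55 = 0.00539
politics: 0.6 × 0.65 × 0.4 × (1−0.05) × 0.85 = 0.12597
Highest score → politics.

politics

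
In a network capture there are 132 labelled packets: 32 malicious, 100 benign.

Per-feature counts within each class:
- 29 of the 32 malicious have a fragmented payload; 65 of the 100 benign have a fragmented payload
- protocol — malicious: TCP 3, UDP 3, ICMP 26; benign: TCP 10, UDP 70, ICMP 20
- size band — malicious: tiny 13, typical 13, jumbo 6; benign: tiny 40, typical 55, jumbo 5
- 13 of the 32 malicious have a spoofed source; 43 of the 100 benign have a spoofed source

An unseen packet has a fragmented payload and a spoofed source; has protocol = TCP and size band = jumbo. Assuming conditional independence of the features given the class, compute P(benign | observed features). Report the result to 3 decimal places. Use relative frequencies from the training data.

malicious: (32/132) × (29/32) × (3/32) × (6/32) × (13/32) ≈ 0.00156888
benign: (100/132) × (65/100) × (10/100) × (5/100) × (43/100) ≈ 0.00105871
P(benign | x) = 0.00105871 / 0.00262759 ≈ 0.403

0.403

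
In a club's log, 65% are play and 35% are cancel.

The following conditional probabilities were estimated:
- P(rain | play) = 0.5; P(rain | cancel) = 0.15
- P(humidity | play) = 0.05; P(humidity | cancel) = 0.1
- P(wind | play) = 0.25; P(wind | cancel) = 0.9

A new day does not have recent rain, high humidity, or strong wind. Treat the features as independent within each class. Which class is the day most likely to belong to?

play: 0.65 × (1−0.5) × (1−0.05) × (1−0.25) = 0.2315625
cancel: 0.35 × (1−0.15) × (1−0.1) × (1−0.9) = 0.026775
Highest score → play.

play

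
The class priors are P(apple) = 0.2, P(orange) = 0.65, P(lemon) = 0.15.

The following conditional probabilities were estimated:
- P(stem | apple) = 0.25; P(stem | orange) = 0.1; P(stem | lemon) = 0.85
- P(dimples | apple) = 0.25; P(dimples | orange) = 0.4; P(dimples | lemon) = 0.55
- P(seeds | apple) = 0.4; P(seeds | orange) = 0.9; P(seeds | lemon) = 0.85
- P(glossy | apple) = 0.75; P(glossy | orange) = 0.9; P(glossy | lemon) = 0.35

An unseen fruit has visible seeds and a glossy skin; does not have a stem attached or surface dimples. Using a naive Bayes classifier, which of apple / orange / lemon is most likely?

apple: 0.2 × (1−0.25) × (1−0.25) × 0.4 × 0.75 = 0.03375
orange: 0.65 × (1−0.1) × (1−0.4) × 0.9 × 0.9 = 0.28431
lemon: 0.15 × (1−0.85) × (1−0.55) × 0.85 × 0.35 = 0.0030121875
Highest score → orange.

orange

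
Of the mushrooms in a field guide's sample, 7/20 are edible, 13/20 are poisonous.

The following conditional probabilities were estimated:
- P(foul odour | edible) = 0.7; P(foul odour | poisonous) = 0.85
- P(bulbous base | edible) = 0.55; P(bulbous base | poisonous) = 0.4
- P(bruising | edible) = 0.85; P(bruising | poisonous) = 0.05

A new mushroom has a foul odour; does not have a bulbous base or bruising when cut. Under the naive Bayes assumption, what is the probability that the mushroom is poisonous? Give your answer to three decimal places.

0.950

edible: 0.35 × 0.7 × (1−0.55) × (1−0.85) = 0.0165375
poisonous: 0.65 × 0.85 × (1−0.4) × (1−0.05) = 0.314925
P(poisonous | x) = 0.314925 / 0.3314625 ≈ 0.950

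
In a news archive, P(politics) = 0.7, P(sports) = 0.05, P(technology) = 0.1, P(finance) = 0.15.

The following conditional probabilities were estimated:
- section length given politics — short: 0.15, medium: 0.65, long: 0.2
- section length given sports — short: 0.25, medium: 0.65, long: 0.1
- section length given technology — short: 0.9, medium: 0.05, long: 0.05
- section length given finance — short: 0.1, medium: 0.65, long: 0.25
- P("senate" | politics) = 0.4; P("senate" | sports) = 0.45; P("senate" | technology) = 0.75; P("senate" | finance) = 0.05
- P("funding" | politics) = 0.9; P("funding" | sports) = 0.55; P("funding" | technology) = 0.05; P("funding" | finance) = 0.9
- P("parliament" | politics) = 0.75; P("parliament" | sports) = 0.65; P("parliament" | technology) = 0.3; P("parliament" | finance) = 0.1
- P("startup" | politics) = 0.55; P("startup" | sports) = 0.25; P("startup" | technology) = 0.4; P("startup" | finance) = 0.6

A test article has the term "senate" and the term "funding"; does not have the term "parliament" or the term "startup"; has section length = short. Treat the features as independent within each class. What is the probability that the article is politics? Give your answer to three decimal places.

politics: 0.7 × 0.15 × 0.4 × 0.9 × (1−0.75) × (1−0.55) = 0.0042525
sports: 0.05 × 0.25 × 0.45 × 0.55 × (1−0.65) × (1−0.25) = 0.000812109375
technology: 0.1 × 0.9 × 0.75 × 0.05 × (1−0.3) × (1−0.4) = 0.0014175
finance: 0.15 × 0.1 × 0.05 × 0.9 × (1−0.1) × (1−0.6) = 0.000243
P(politics | x) = 0.0042525 / 0.006725109375 ≈ 0.632

0.632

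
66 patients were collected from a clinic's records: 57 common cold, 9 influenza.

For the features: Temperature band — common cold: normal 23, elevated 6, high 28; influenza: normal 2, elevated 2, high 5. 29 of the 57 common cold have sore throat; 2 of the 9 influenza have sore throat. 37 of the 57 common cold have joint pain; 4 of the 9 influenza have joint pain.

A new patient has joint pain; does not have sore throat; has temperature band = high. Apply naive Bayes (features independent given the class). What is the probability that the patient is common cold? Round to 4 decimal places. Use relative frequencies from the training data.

common cold: (57/66) × (28/57) × (28/57) × (37/57) ≈ 0.135277
influenza: (9/66) × (5/9) × (7/9) × (4/9) ≈ 0.0261878
P(common cold | x) = 0.135277 / 0.1614648 ≈ 0.8378

0.8378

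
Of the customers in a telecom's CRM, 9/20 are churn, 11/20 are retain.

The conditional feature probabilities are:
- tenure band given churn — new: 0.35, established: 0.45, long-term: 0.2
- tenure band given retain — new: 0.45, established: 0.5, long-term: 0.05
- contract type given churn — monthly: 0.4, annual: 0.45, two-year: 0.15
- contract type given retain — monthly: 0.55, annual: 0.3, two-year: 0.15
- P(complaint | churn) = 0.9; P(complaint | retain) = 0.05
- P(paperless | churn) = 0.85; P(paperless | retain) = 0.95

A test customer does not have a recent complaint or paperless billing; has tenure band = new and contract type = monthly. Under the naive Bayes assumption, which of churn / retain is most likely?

churn: 0.45 × 0.35 × 0.4 × (1−0.9) × (1−0.85) = 0.000945
retain: 0.55 × 0.45 × 0.55 × (1−0.05) × (1−0.95) = 0.0064659375
Highest score → retain.

retain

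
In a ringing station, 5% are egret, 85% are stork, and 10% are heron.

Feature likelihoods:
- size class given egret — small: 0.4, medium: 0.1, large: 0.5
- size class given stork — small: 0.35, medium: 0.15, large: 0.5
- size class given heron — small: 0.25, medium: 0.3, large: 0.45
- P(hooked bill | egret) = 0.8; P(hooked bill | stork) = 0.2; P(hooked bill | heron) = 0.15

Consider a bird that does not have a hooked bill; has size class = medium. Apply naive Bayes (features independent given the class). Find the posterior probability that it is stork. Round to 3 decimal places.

egret: 0.05 × 0.1 × (1−0.8) = 0.001
stork: 0.85 × 0.15 × (1−0.2) = 0.102
heron: 0.1 × 0.3 × (1−0.15) = 0.0255
P(stork | x) = 0.102 / 0.1285 ≈ 0.794

0.794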